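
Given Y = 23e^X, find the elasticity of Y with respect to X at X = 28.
Elasticity = 28

Elasticity = (dY/dX) · (X/Y)

dY/dX = 23·e^X
At X = 28: dY/dX = 23·e^28, Y = 23·e^28

Elasticity = (23·e^28) · (28 / (23·e^28)) = 28

Interpretation: for a small percentage change in X, the percentage change in Y is approximately 28.00 times as large.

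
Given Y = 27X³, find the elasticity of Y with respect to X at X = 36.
Elasticity = 3

Elasticity = (dY/dX) · (X/Y)

dY/dX = 81·X²
At X = 36: dY/dX = 104976, Y = 1259712

Elasticity = 104976 · (36 / 1259712) = 3

Interpretation: for a small percentage change in X, the percentage change in Y is approximately 3.00 times as large.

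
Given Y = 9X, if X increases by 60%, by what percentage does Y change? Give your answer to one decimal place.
60.0%

For Y = 9X:
If X → X(1 + 0.6)
Then Y → Y · (1 + 0.6)^1
     = Y · 1.6000

Percentage change = ((1 + 0.6)^1 − 1) × 100% = 60.0%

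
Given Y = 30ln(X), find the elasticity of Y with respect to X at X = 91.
Elasticity = 1/ln(91) ≈ 0.2217

Elasticity = (dY/dX) · (X/Y)

dY/dX = 30/X
At X = 91: dY/dX = 30/91, Y = 30·ln(91)

Elasticity = (30/91) · (91 / (30·ln(91))) = 1/ln(91) ≈ 0.2217

Interpretation: for a small percentage change in X, the percentage change in Y is approximately 0.22 times as large.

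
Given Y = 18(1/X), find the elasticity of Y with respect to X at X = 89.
Elasticity = -1

Elasticity = (dY/dX) · (X/Y)

dY/dX = -18/X²
At X = 89: dY/dX = -18/7921, Y = 18/89

Elasticity = (-18/7921) · (89 / (18/89)) = -1

Interpretation: for a small percentage change in X, the percentage change in Y is approximately -1.00 times as large.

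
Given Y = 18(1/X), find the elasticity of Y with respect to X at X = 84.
Elasticity = -1

Elasticity = (dY/dX) · (X/Y)

dY/dX = -18/X²
At X = 84: dY/dX = -1/392, Y = 3/14

Elasticity = (-1/392) · (84 / (3/14)) = -1

Interpretation: for a small percentage change in X, the percentage change in Y is approximately -1.00 times as large.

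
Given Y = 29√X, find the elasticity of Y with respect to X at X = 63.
Elasticity = 1/2

Elasticity = (dY/dX) · (X/Y)

dY/dX = 29/(2·√X)
At X = 63: dY/dX = 29·√7/42, Y = 87·√7

Elasticity = (29·√7/42) · (63 / (87·√7)) = 1/2

Interpretation: for a small percentage change in X, the percentage change in Y is approximately 0.50 times as large.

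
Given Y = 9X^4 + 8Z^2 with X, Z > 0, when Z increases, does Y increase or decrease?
Y increases

Taking the partial derivative:
∂Y/∂Z = 16Z

∂Y/∂Z = 16Z > 0 (assuming positive values)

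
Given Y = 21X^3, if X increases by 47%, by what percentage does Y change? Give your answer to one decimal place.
217.7%

For Y = 21X^3:
If X → X(1 + 0.47)
Then Y → Y · (1 + 0.47)^3
     ≈ Y · 3.1765

Percentage change = ((1 + 0.47)^3 − 1) × 100% ≈ 217.7%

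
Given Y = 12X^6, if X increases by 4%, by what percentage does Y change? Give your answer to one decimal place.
26.5%

For Y = 12X^6:
If X → X(1 + 0.04)
Then Y → Y · (1 + 0.04)^6
     ≈ Y · 1.2653

Percentage change = ((1 + 0.04)^6 − 1) × 100% ≈ 26.5%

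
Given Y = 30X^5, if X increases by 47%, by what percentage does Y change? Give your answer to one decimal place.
586.4%

For Y = 30X^5:
If X → X(1 + 0.47)
Then Y → Y · (1 + 0.47)^5
     ≈ Y · 6.8641

Percentage change = ((1 + 0.47)^5 − 1) × 100% ≈ 586.4%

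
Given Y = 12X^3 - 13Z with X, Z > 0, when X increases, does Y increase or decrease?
Y increases

Taking the partial derivative:
∂Y/∂X = 36X^2

∂Y/∂X = 36X^2 > 0 (assuming positive values)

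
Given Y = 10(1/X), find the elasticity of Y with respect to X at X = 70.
Elasticity = -1

Elasticity = (dY/dX) · (X/Y)

dY/dX = -10/X²
At X = 70: dY/dX = -1/490, Y = 1/7

Elasticity = (-1/490) · (70 / (1/7)) = -1

Interpretation: for a small percentage change in X, the percentage change in Y is approximately -1.00 times as large.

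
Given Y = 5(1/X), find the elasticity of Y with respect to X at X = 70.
Elasticity = -1

Elasticity = (dY/dX) · (X/Y)

dY/dX = -5/X²
At X = 70: dY/dX = -1/980, Y = 1/14

Elasticity = (-1/980) · (70 / (1/14)) = -1

Interpretation: for a small percentage change in X, the percentage change in Y is approximately -1.00 times as large.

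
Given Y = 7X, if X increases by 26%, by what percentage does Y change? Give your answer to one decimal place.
26.0%

For Y = 7X:
If X → X(1 + 0.26)
Then Y → Y · (1 + 0.26)^1
     = Y · 1.2600

Percentage change = ((1 + 0.26)^1 − 1) × 100% = 26.0%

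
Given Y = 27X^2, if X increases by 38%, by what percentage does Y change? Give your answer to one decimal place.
90.4%

For Y = 27X^2:
If X → X(1 + 0.38)
Then Y → Y · (1 + 0.38)^2
     = Y · 1.9044

Percentage change = ((1 + 0.38)^2 − 1) × 100% ≈ 90.4%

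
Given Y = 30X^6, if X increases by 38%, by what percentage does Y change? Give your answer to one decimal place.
590.7%

For Y = 30X^6:
If X → X(1 + 0.38)
Then Y → Y · (1 + 0.38)^6
     ≈ Y · 6.9068

Percentage change = ((1 + 0.38)^6 − 1) × 100% ≈ 590.7%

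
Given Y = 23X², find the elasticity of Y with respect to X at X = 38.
Elasticity = 2

Elasticity = (dY/dX) · (X/Y)

dY/dX = 46·X
At X = 38: dY/dX = 1748, Y = 33212

Elasticity = 1748 · (38 / 33212) = 2

Interpretation: for a small percentage change in X, the percentage change in Y is approximately 2.00 times as large.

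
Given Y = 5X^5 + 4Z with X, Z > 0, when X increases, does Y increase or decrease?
Y increases

Taking the partial derivative:
∂Y/∂X = 25X^4

∂Y/∂X = 25X^4 > 0 (assuming positive values)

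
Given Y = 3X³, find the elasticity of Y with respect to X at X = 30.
Elasticity = 3

Elasticity = (dY/dX) · (X/Y)

dY/dX = 9·X²
At X = 30: dY/dX = 8100, Y = 81000

Elasticity = 8100 · (30 / 81000) = 3

Interpretation: for a small percentage change in X, the percentage change in Y is approximately 3.00 times as large.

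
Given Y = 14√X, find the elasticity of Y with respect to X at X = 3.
Elasticity = 1/2

Elasticity = (dY/dX) · (X/Y)

dY/dX = 7/√X
At X = 3: dY/dX = 7·√3/3, Y = 14·√3

Elasticity = (7·√3/3) · (3 / (14·√3)) = 1/2

Interpretation: for a small percentage change in X, the percentage change in Y is approximately 0.50 times as large.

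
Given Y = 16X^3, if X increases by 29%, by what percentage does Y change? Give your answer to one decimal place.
114.7%

For Y = 16X^3:
If X → X(1 + 0.29)
Then Y → Y · (1 + 0.29)^3
     ≈ Y · 2.1467

Percentage change = ((1 + 0.29)^3 − 1) × 100% ≈ 114.7%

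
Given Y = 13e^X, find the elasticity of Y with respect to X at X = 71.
Elasticity = 71

Elasticity = (dY/dX) · (X/Y)

dY/dX = 13·e^X
At X = 71: dY/dX = 13·e^71, Y = 13·e^71

Elasticity = (13·e^71) · (71 / (13·e^71)) = 71

Interpretation: for a small percentage change in X, the percentage change in Y is approximately 71.00 times as large.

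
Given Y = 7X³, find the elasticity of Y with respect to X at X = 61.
Elasticity = 3

Elasticity = (dY/dX) · (X/Y)

dY/dX = 21·X²
At X = 61: dY/dX = 78141, Y = 1588867

Elasticity = 78141 · (61 / 1588867) = 3

Interpretation: for a small percentage change in X, the percentage change in Y is approximately 3.00 times as large.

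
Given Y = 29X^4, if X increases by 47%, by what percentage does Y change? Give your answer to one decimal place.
366.9%

For Y = 29X^4:
If X → X(1 + 0.47)
Then Y → Y · (1 + 0.47)^4
     ≈ Y · 4.6695

Percentage change = ((1 + 0.47)^4 − 1) × 100% ≈ 366.9%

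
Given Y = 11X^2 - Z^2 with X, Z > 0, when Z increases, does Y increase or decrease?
Y decreases

Taking the partial derivative:
∂Y/∂Z = -2Z

∂Y/∂Z = -2Z < 0 (assuming positive values)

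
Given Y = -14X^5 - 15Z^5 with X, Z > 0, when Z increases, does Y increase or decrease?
Y decreases

Taking the partial derivative:
∂Y/∂Z = -75Z^4

∂Y/∂Z = -75Z^4 < 0 (assuming positive values)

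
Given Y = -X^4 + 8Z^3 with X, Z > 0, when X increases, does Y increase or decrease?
Y decreases

Taking the partial derivative:
∂Y/∂X = -4X^3

∂Y/∂X = -4X^3 < 0 (assuming positive values)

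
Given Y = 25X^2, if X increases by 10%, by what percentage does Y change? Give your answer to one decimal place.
21.0%

For Y = 25X^2:
If X → X(1 + 0.1)
Then Y → Y · (1 + 0.1)^2
     = Y · 1.2100

Percentage change = ((1 + 0.1)^2 − 1) × 100% = 21.0%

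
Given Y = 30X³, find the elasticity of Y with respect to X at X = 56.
Elasticity = 3

Elasticity = (dY/dX) · (X/Y)

dY/dX = 90·X²
At X = 56: dY/dX = 282240, Y = 5268480

Elasticity = 282240 · (56 / 5268480) = 3

Interpretation: for a small percentage change in X, the percentage change in Y is approximately 3.00 times as large.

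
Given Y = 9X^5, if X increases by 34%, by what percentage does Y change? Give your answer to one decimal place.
332.0%

For Y = 9X^5:
If X → X(1 + 0.34)
Then Y → Y · (1 + 0.34)^5
     ≈ Y · 4.3204

Percentage change = ((1 + 0.34)^5 − 1) × 100% ≈ 332.0%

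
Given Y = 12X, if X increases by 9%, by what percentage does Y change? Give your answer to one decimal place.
9.0%

For Y = 12X:
If X → X(1 + 0.09)
Then Y → Y · (1 + 0.09)^1
     = Y · 1.0900

Percentage change = ((1 + 0.09)^1 − 1) × 100% = 9.0%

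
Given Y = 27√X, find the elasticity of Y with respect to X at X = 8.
Elasticity = 1/2

Elasticity = (dY/dX) · (X/Y)

dY/dX = 27/(2·√X)
At X = 8: dY/dX = 27·√2/8, Y = 54·√2

Elasticity = (27·√2/8) · (8 / (54·√2)) = 1/2

Interpretation: for a small percentage change in X, the percentage change in Y is approximately 0.50 times as large.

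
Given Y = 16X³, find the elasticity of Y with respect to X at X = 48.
Elasticity = 3

Elasticity = (dY/dX) · (X/Y)

dY/dX = 48·X²
At X = 48: dY/dX = 110592, Y = 1769472

Elasticity = 110592 · (48 / 1769472) = 3

Interpretation: for a small percentage change in X, the percentage change in Y is approximately 3.00 times as large.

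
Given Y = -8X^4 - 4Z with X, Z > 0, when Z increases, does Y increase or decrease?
Y decreases

Taking the partial derivative:
∂Y/∂Z = -4

∂Y/∂Z = -4 < 0 (assuming positive values)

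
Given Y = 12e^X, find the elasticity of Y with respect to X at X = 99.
Elasticity = 99

Elasticity = (dY/dX) · (X/Y)

dY/dX = 12·e^X
At X = 99: dY/dX = 12·e^99, Y = 12·e^99

Elasticity = (12·e^99) · (99 / (12·e^99)) = 99

Interpretation: for a small percentage change in X, the percentage change in Y is approximately 99.00 times as large.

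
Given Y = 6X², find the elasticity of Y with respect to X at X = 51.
Elasticity = 2

Elasticity = (dY/dX) · (X/Y)

dY/dX = 12·X
At X = 51: dY/dX = 612, Y = 15606

Elasticity = 612 · (51 / 15606) = 2

Interpretation: for a small percentage change in X, the percentage change in Y is approximately 2.00 times as large.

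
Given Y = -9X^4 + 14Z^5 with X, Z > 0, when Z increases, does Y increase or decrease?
Y increases

Taking the partial derivative:
∂Y/∂Z = 70Z^4

∂Y/∂Z = 70Z^4 > 0 (assuming positive values)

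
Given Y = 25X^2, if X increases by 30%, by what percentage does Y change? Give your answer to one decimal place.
69.0%

For Y = 25X^2:
If X → X(1 + 0.3)
Then Y → Y · (1 + 0.3)^2
     = Y · 1.6900

Percentage change = ((1 + 0.3)^2 − 1) × 100% = 69.0%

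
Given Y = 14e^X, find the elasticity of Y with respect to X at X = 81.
Elasticity = 81

Elasticity = (dY/dX) · (X/Y)

dY/dX = 14·e^X
At X = 81: dY/dX = 14·e^81, Y = 14·e^81

Elasticity = (14·e^81) · (81 / (14·e^81)) = 81

Interpretation: for a small percentage change in X, the percentage change in Y is approximately 81.00 times as large.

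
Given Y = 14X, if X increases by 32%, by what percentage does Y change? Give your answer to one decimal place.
32.0%

For Y = 14X:
If X → X(1 + 0.32)
Then Y → Y · (1 + 0.32)^1
     = Y · 1.3200

Percentage change = ((1 + 0.32)^1 − 1) × 100% = 32.0%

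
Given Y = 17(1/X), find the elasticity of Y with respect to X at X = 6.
Elasticity = -1

Elasticity = (dY/dX) · (X/Y)

dY/dX = -17/X²
At X = 6: dY/dX = -17/36, Y = 17/6

Elasticity = (-17/36) · (6 / (17/6)) = -1

Interpretation: for a small percentage change in X, the percentage change in Y is approximately -1.00 times as large.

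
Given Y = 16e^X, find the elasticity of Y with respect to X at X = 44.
Elasticity = 44

Elasticity = (dY/dX) · (X/Y)

dY/dX = 16·e^X
At X = 44: dY/dX = 16·e^44, Y = 16·e^44

Elasticity = (16·e^44) · (44 / (16·e^44)) = 44

Interpretation: for a small percentage change in X, the percentage change in Y is approximately 44.00 times as large.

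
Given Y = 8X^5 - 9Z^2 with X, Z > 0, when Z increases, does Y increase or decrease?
Y decreases

Taking the partial derivative:
∂Y/∂Z = -18Z

∂Y/∂Z = -18Z < 0 (assuming positive values)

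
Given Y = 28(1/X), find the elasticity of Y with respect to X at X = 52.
Elasticity = -1

Elasticity = (dY/dX) · (X/Y)

dY/dX = -28/X²
At X = 52: dY/dX = -7/676, Y = 7/13

Elasticity = (-7/676) · (52 / (7/13)) = -1

Interpretation: for a small percentage change in X, the percentage change in Y is approximately -1.00 times as large.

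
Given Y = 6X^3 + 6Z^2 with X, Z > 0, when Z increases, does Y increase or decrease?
Y increases

Taking the partial derivative:
∂Y/∂Z = 12Z

∂Y/∂Z = 12Z > 0 (assuming positive values)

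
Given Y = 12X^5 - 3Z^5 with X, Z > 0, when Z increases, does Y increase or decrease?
Y decreases

Taking the partial derivative:
∂Y/∂Z = -15Z^4

∂Y/∂Z = -15Z^4 < 0 (assuming positive values)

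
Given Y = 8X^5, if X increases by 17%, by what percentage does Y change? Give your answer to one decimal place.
119.2%

For Y = 8X^5:
If X → X(1 + 0.17)
Then Y → Y · (1 + 0.17)^5
     ≈ Y · 2.1924

Percentage change = ((1 + 0.17)^5 − 1) × 100% ≈ 119.2%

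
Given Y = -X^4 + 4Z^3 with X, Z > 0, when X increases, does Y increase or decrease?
Y decreases

Taking the partial derivative:
∂Y/∂X = -4X^3

∂Y/∂X = -4X^3 < 0 (assuming positive values)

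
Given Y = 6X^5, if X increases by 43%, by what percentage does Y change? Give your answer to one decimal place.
498.0%

For Y = 6X^5:
If X → X(1 + 0.43)
Then Y → Y · (1 + 0.43)^5
     ≈ Y · 5.9797

Percentage change = ((1 + 0.43)^5 − 1) × 100% ≈ 498.0%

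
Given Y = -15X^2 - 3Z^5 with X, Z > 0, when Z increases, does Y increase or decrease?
Y decreases

Taking the partial derivative:
∂Y/∂Z = -15Z^4

∂Y/∂Z = -15Z^4 < 0 (assuming positive values)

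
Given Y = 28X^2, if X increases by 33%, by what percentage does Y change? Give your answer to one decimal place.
76.9%

For Y = 28X^2:
If X → X(1 + 0.33)
Then Y → Y · (1 + 0.33)^2
     = Y · 1.7689

Percentage change = ((1 + 0.33)^2 − 1) × 100% ≈ 76.9%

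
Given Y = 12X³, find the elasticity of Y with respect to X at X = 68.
Elasticity = 3

Elasticity = (dY/dX) · (X/Y)

dY/dX = 36·X²
At X = 68: dY/dX = 166464, Y = 3773184

Elasticity = 166464 · (68 / 3773184) = 3

Interpretation: for a small percentage change in X, the percentage change in Y is approximately 3.00 times as large.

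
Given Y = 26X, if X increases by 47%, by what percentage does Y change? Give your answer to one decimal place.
47.0%

For Y = 26X:
If X → X(1 + 0.47)
Then Y → Y · (1 + 0.47)^1
     = Y · 1.4700

Percentage change = ((1 + 0.47)^1 − 1) × 100% = 47.0%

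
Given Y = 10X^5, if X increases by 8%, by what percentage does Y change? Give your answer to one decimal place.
46.9%

For Y = 10X^5:
If X → X(1 + 0.08)
Then Y → Y · (1 + 0.08)^5
     ≈ Y · 1.4693

Percentage change = ((1 + 0.08)^5 − 1) × 100% ≈ 46.9%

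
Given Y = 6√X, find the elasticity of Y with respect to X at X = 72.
Elasticity = 1/2

Elasticity = (dY/dX) · (X/Y)

dY/dX = 3/√X
At X = 72: dY/dX = √2/4, Y = 36·√2

Elasticity = (√2/4) · (72 / (36·√2)) = 1/2

Interpretation: for a small percentage change in X, the percentage change in Y is approximately 0.50 times as large.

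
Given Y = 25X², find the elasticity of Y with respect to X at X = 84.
Elasticity = 2

Elasticity = (dY/dX) · (X/Y)

dY/dX = 50·X
At X = 84: dY/dX = 4200, Y = 176400

Elasticity = 4200 · (84 / 176400) = 2

Interpretation: for a small percentage change in X, the percentage change in Y is approximately 2.00 times as large.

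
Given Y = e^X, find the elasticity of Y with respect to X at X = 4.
Elasticity = 4

Elasticity = (dY/dX) · (X/Y)

dY/dX = e^X
At X = 4: dY/dX = e^4, Y = e^4

Elasticity = (e^4) · (4 / (e^4)) = 4

Interpretation: for a small percentage change in X, the percentage change in Y is approximately 4.00 times as large.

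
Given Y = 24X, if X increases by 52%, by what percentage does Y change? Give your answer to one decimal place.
52.0%

For Y = 24X:
If X → X(1 + 0.52)
Then Y → Y · (1 + 0.52)^1
     = Y · 1.5200

Percentage change = ((1 + 0.52)^1 − 1) × 100% = 52.0%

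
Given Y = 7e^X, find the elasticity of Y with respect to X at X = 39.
Elasticity = 39

Elasticity = (dY/dX) · (X/Y)

dY/dX = 7·e^X
At X = 39: dY/dX = 7·e^39, Y = 7·e^39

Elasticity = (7·e^39) · (39 / (7·e^39)) = 39

Interpretation: for a small percentage change in X, the percentage change in Y is approximately 39.00 times as large.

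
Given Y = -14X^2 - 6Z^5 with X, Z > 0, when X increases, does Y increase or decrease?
Y decreases

Taking the partial derivative:
∂Y/∂X = -28X

∂Y/∂X = -28X < 0 (assuming positive values)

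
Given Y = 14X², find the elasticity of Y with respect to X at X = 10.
Elasticity = 2

Elasticity = (dY/dX) · (X/Y)

dY/dX = 28·X
At X = 10: dY/dX = 280, Y = 1400

Elasticity = 280 · (10 / 1400) = 2

Interpretation: for a small percentage change in X, the percentage change in Y is approximately 2.00 times as large.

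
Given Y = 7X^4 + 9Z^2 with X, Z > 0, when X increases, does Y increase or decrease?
Y increases

Taking the partial derivative:
∂Y/∂X = 28X^3

∂Y/∂X = 28X^3 > 0 (assuming positive values)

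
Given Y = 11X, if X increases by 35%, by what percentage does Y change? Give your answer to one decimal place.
35.0%

For Y = 11X:
If X → X(1 + 0.35)
Then Y → Y · (1 + 0.35)^1
     = Y · 1.3500

Percentage change = ((1 + 0.35)^1 − 1) × 100% = 35.0%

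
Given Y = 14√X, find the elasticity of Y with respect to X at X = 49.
Elasticity = 1/2

Elasticity = (dY/dX) · (X/Y)

dY/dX = 7/√X
At X = 49: dY/dX = 1, Y = 98

Elasticity = 1 · (49 / 98) = 1/2

Interpretation: for a small percentage change in X, the percentage change in Y is approximately 0.50 times as large.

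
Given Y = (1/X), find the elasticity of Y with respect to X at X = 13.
Elasticity = -1

Elasticity = (dY/dX) · (X/Y)

dY/dX = -1/X²
At X = 13: dY/dX = -1/169, Y = 1/13

Elasticity = (-1/169) · (13 / (1/13)) = -1

Interpretation: for a small percentage change in X, the percentage change in Y is approximately -1.00 times as large.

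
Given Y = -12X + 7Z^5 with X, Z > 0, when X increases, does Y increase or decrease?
Y decreases

Taking the partial derivative:
∂Y/∂X = -12

∂Y/∂X = -12 < 0 (assuming positive values)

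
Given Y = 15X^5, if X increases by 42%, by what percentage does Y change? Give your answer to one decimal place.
477.4%

For Y = 15X^5:
If X → X(1 + 0.42)
Then Y → Y · (1 + 0.42)^5
     ≈ Y · 5.7735

Percentage change = ((1 + 0.42)^5 − 1) × 100% ≈ 477.4%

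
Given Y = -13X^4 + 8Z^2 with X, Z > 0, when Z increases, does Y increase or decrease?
Y increases

Taking the partial derivative:
∂Y/∂Z = 16Z

∂Y/∂Z = 16Z > 0 (assuming positive values)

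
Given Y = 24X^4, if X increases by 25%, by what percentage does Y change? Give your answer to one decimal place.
144.1%

For Y = 24X^4:
If X → X(1 + 0.25)
Then Y → Y · (1 + 0.25)^4
     ≈ Y · 2.4414

Percentage change = ((1 + 0.25)^4 − 1) × 100% ≈ 144.1%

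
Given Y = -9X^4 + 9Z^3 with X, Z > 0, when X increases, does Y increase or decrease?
Y decreases

Taking the partial derivative:
∂Y/∂X = -36X^3

∂Y/∂X = -36X^3 < 0 (assuming positive values)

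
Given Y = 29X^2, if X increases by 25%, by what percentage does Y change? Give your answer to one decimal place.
56.3%

For Y = 29X^2:
If X → X(1 + 0.25)
Then Y → Y · (1 + 0.25)^2
     = Y · 1.5625

Percentage change = ((1 + 0.25)^2 − 1) × 100% ≈ 56.3%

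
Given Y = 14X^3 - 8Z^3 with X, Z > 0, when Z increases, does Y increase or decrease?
Y decreases

Taking the partial derivative:
∂Y/∂Z = -24Z^2

∂Y/∂Z = -24Z^2 < 0 (assuming positive values)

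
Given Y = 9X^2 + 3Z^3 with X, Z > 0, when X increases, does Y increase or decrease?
Y increases

Taking the partial derivative:
∂Y/∂X = 18X

∂Y/∂X = 18X > 0 (assuming positive values)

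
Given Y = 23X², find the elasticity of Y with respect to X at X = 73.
Elasticity = 2

Elasticity = (dY/dX) · (X/Y)

dY/dX = 46·X
At X = 73: dY/dX = 3358, Y = 122567

Elasticity = 3358 · (73 / 122567) = 2

Interpretation: for a small percentage change in X, the percentage change in Y is approximately 2.00 times as large.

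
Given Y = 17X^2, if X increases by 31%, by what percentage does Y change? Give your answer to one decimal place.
71.6%

For Y = 17X^2:
If X → X(1 + 0.31)
Then Y → Y · (1 + 0.31)^2
     = Y · 1.7161

Percentage change = ((1 + 0.31)^2 − 1) × 100% ≈ 71.6%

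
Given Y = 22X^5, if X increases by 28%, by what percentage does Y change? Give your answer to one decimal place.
243.6%

For Y = 22X^5:
If X → X(1 + 0.28)
Then Y → Y · (1 + 0.28)^5
     ≈ Y · 3.4360

Percentage change = ((1 + 0.28)^5 − 1) × 100% ≈ 243.6%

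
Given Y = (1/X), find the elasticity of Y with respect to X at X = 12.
Elasticity = -1

Elasticity = (dY/dX) · (X/Y)

dY/dX = -1/X²
At X = 12: dY/dX = -1/144, Y = 1/12

Elasticity = (-1/144) · (12 / (1/12)) = -1

Interpretation: for a small percentage change in X, the percentage change in Y is approximately -1.00 times as large.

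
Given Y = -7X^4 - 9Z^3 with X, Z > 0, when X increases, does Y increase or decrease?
Y decreases

Taking the partial derivative:
∂Y/∂X = -28X^3

∂Y/∂X = -28X^3 < 0 (assuming positive values)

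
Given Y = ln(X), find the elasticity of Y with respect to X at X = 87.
Elasticity = 1/ln(87) ≈ 0.2239

Elasticity = (dY/dX) · (X/Y)

dY/dX = 1/X
At X = 87: dY/dX = 1/87, Y = ln(87)

Elasticity = (1/87) · (87 / (ln(87))) = 1/ln(87) ≈ 0.2239

Interpretation: for a small percentage change in X, the percentage change in Y is approximately 0.22 times as large.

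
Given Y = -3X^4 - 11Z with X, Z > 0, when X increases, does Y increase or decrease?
Y decreases

Taking the partial derivative:
∂Y/∂X = -12X^3

∂Y/∂X = -12X^3 < 0 (assuming positive values)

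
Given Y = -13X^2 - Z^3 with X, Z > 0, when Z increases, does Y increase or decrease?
Y decreases

Taking the partial derivative:
∂Y/∂Z = -3Z^2

∂Y/∂Z = -3Z^2 < 0 (assuming positive values)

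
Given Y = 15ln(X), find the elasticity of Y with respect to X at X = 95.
Elasticity = 1/ln(95) ≈ 0.2196

Elasticity = (dY/dX) · (X/Y)

dY/dX = 15/X
At X = 95: dY/dX = 3/19, Y = 15·ln(95)

Elasticity = (3/19) · (95 / (15·ln(95))) = 1/ln(95) ≈ 0.2196

Interpretation: for a small percentage change in X, the percentage change in Y is approximately 0.22 times as large.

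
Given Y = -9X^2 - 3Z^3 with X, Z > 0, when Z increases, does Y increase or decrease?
Y decreases

Taking the partial derivative:
∂Y/∂Z = -9Z^2

∂Y/∂Z = -9Z^2 < 0 (assuming positive values)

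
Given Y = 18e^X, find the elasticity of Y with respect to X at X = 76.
Elasticity = 76

Elasticity = (dY/dX) · (X/Y)

dY/dX = 18·e^X
At X = 76: dY/dX = 18·e^76, Y = 18·e^76

Elasticity = (18·e^76) · (76 / (18·e^76)) = 76

Interpretation: for a small percentage change in X, the percentage change in Y is approximately 76.00 times as large.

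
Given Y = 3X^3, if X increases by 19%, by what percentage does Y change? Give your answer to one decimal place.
68.5%

For Y = 3X^3:
If X → X(1 + 0.19)
Then Y → Y · (1 + 0.19)^3
     ≈ Y · 1.6852

Percentage change = ((1 + 0.19)^3 − 1) × 100% ≈ 68.5%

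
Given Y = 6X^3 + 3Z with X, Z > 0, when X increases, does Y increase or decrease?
Y increases

Taking the partial derivative:
∂Y/∂X = 18X^2

∂Y/∂X = 18X^2 > 0 (assuming positive values)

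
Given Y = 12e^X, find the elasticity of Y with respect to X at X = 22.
Elasticity = 22

Elasticity = (dY/dX) · (X/Y)

dY/dX = 12·e^X
At X = 22: dY/dX = 12·e^22, Y = 12·e^22

Elasticity = (12·e^22) · (22 / (12·e^22)) = 22

Interpretation: for a small percentage change in X, the percentage change in Y is approximately 22.00 times as large.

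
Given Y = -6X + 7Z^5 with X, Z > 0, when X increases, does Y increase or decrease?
Y decreases

Taking the partial derivative:
∂Y/∂X = -6

∂Y/∂X = -6 < 0 (assuming positive values)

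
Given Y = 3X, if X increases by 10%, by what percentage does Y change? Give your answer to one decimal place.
10.0%

For Y = 3X:
If X → X(1 + 0.1)
Then Y → Y · (1 + 0.1)^1
     = Y · 1.1000

Percentage change = ((1 + 0.1)^1 − 1) × 100% = 10.0%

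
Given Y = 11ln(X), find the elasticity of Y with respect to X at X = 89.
Elasticity = 1/ln(89) ≈ 0.2228

Elasticity = (dY/dX) · (X/Y)

dY/dX = 11/X
At X = 89: dY/dX = 11/89, Y = 11·ln(89)

Elasticity = (11/89) · (89 / (11·ln(89))) = 1/ln(89) ≈ 0.2228

Interpretation: for a small percentage change in X, the percentage change in Y is approximately 0.22 times as large.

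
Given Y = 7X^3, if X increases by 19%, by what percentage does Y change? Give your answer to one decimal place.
68.5%

For Y = 7X^3:
If X → X(1 + 0.19)
Then Y → Y · (1 + 0.19)^3
     ≈ Y · 1.6852

Percentage change = ((1 + 0.19)^3 − 1) × 100% ≈ 68.5%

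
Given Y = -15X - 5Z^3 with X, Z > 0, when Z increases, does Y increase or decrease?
Y decreases

Taking the partial derivative:
∂Y/∂Z = -15Z^2

∂Y/∂Z = -15Z^2 < 0 (assuming positive values)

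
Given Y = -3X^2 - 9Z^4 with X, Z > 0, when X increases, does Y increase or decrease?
Y decreases

Taking the partial derivative:
∂Y/∂X = -6X

∂Y/∂X = -6X < 0 (assuming positive values)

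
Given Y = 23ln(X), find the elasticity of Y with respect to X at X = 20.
Elasticity = 1/ln(20) ≈ 0.3338

Elasticity = (dY/dX) · (X/Y)

dY/dX = 23/X
At X = 20: dY/dX = 23/20, Y = 23·ln(20)

Elasticity = (23/20) · (20 / (23·ln(20))) = 1/ln(20) ≈ 0.3338

Interpretation: for a small percentage change in X, the percentage change in Y is approximately 0.33 times as large.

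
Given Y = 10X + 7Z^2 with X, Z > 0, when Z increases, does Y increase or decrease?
Y increases

Taking the partial derivative:
∂Y/∂Z = 14Z

∂Y/∂Z = 14Z > 0 (assuming positive values)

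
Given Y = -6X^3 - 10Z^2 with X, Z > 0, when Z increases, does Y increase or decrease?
Y decreases

Taking the partial derivative:
∂Y/∂Z = -20Z

∂Y/∂Z = -20Z < 0 (assuming positive values)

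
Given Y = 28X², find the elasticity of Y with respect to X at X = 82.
Elasticity = 2

Elasticity = (dY/dX) · (X/Y)

dY/dX = 56·X
At X = 82: dY/dX = 4592, Y = 188272

Elasticity = 4592 · (82 / 188272) = 2

Interpretation: for a small percentage change in X, the percentage change in Y is approximately 2.00 times as large.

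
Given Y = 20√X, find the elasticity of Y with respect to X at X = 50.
Elasticity = 1/2

Elasticity = (dY/dX) · (X/Y)

dY/dX = 10/√X
At X = 50: dY/dX = √2, Y = 100·√2

Elasticity = (√2) · (50 / (100·√2)) = 1/2

Interpretation: for a small percentage change in X, the percentage change in Y is approximately 0.50 times as large.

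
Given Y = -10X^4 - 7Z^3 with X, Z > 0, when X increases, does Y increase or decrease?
Y decreases

Taking the partial derivative:
∂Y/∂X = -40X^3

∂Y/∂X = -40X^3 < 0 (assuming positive values)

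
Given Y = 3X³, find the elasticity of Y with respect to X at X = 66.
Elasticity = 3

Elasticity = (dY/dX) · (X/Y)

dY/dX = 9·X²
At X = 66: dY/dX = 39204, Y = 862488

Elasticity = 39204 · (66 / 862488) = 3

Interpretation: for a small percentage change in X, the percentage change in Y is approximately 3.00 times as large.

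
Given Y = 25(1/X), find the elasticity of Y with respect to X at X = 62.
Elasticity = -1

Elasticity = (dY/dX) · (X/Y)

dY/dX = -25/X²
At X = 62: dY/dX = -25/3844, Y = 25/62

Elasticity = (-25/3844) · (62 / (25/62)) = -1

Interpretation: for a small percentage change in X, the percentage change in Y is approximately -1.00 times as large.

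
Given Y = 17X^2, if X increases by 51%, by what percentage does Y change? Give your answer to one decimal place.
128.0%

For Y = 17X^2:
If X → X(1 + 0.51)
Then Y → Y · (1 + 0.51)^2
     = Y · 2.2801

Percentage change = ((1 + 0.51)^2 − 1) × 100% ≈ 128.0%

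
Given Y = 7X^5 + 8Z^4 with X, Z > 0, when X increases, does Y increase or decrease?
Y increases

Taking the partial derivative:
∂Y/∂X = 35X^4

∂Y/∂X = 35X^4 > 0 (assuming positive values)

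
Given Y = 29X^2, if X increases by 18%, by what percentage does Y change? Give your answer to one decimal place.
39.2%

For Y = 29X^2:
If X → X(1 + 0.18)
Then Y → Y · (1 + 0.18)^2
     = Y · 1.3924

Percentage change = ((1 + 0.18)^2 − 1) × 100% ≈ 39.2%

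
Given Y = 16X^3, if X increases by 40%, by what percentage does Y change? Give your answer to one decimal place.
174.4%

For Y = 16X^3:
If X → X(1 + 0.4)
Then Y → Y · (1 + 0.4)^3
     = Y · 2.7440

Percentage change = ((1 + 0.4)^3 − 1) × 100% = 174.4%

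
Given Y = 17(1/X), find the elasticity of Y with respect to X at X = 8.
Elasticity = -1

Elasticity = (dY/dX) · (X/Y)

dY/dX = -17/X²
At X = 8: dY/dX = -17/64, Y = 17/8

Elasticity = (-17/64) · (8 / (17/8)) = -1

Interpretation: for a small percentage change in X, the percentage change in Y is approximately -1.00 times as large.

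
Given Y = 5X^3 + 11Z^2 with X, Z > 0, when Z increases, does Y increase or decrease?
Y increases

Taking the partial derivative:
∂Y/∂Z = 22Z

∂Y/∂Z = 22Z > 0 (assuming positive values)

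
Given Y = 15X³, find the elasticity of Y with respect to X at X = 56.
Elasticity = 3

Elasticity = (dY/dX) · (X/Y)

dY/dX = 45·X²
At X = 56: dY/dX = 141120, Y = 2634240

Elasticity = 141120 · (56 / 2634240) = 3

Interpretation: for a small percentage change in X, the percentage change in Y is approximately 3.00 times as large.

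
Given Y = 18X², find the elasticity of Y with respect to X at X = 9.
Elasticity = 2

Elasticity = (dY/dX) · (X/Y)

dY/dX = 36·X
At X = 9: dY/dX = 324, Y = 1458

Elasticity = 324 · (9 / 1458) = 2

Interpretation: for a small percentage change in X, the percentage change in Y is approximately 2.00 times as large.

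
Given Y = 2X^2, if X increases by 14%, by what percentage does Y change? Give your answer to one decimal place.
30.0%

For Y = 2X^2:
If X → X(1 + 0.14)
Then Y → Y · (1 + 0.14)^2
     = Y · 1.2996

Percentage change = ((1 + 0.14)^2 − 1) × 100% ≈ 30.0%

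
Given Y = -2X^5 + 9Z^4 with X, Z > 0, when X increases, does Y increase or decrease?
Y decreases

Taking the partial derivative:
∂Y/∂X = -10X^4

∂Y/∂X = -10X^4 < 0 (assuming positive values)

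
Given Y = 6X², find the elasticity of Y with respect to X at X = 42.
Elasticity = 2

Elasticity = (dY/dX) · (X/Y)

dY/dX = 12·X
At X = 42: dY/dX = 504, Y = 10584

Elasticity = 504 · (42 / 10584) = 2

Interpretation: for a small percentage change in X, the percentage change in Y is approximately 2.00 times as large.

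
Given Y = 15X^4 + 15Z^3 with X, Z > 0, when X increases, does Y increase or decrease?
Y increases

Taking the partial derivative:
∂Y/∂X = 60X^3

∂Y/∂X = 60X^3 > 0 (assuming positive values)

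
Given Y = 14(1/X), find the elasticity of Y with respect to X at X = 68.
Elasticity = -1

Elasticity = (dY/dX) · (X/Y)

dY/dX = -14/X²
At X = 68: dY/dX = -7/2312, Y = 7/34

Elasticity = (-7/2312) · (68 / (7/34)) = -1

Interpretation: for a small percentage change in X, the percentage change in Y is approximately -1.00 times as large.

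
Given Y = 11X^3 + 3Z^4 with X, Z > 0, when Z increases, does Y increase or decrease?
Y increases

Taking the partial derivative:
∂Y/∂Z = 12Z^3

∂Y/∂Z = 12Z^3 > 0 (assuming positive values)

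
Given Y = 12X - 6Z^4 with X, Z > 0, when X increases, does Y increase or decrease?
Y increases

Taking the partial derivative:
∂Y/∂X = 12

∂Y/∂X = 12 > 0 (assuming positive values)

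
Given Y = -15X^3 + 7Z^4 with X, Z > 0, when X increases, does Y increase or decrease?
Y decreases

Taking the partial derivative:
∂Y/∂X = -45X^2

∂Y/∂X = -45X^2 < 0 (assuming positive values)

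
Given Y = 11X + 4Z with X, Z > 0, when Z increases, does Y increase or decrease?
Y increases

Taking the partial derivative:
∂Y/∂Z = 4

∂Y/∂Z = 4 > 0 (assuming positive values)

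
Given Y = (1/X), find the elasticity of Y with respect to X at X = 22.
Elasticity = -1

Elasticity = (dY/dX) · (X/Y)

dY/dX = -1/X²
At X = 22: dY/dX = -1/484, Y = 1/22

Elasticity = (-1/484) · (22 / (1/22)) = -1

Interpretation: for a small percentage change in X, the percentage change in Y is approximately -1.00 times as large.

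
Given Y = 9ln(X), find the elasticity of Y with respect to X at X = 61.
Elasticity = 1/ln(61) ≈ 0.2433

Elasticity = (dY/dX) · (X/Y)

dY/dX = 9/X
At X = 61: dY/dX = 9/61, Y = 9·ln(61)

Elasticity = (9/61) · (61 / (9·ln(61))) = 1/ln(61) ≈ 0.2433

Interpretation: for a small percentage change in X, the percentage change in Y is approximately 0.24 times as large.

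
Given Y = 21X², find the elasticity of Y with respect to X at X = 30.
Elasticity = 2

Elasticity = (dY/dX) · (X/Y)

dY/dX = 42·X
At X = 30: dY/dX = 1260, Y = 18900

Elasticity = 1260 · (30 / 18900) = 2

Interpretation: for a small percentage change in X, the percentage change in Y is approximately 2.00 times as large.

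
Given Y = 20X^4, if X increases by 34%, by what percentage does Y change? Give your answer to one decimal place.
222.4%

For Y = 20X^4:
If X → X(1 + 0.34)
Then Y → Y · (1 + 0.34)^4
     ≈ Y · 3.2242

Percentage change = ((1 + 0.34)^4 − 1) × 100% ≈ 222.4%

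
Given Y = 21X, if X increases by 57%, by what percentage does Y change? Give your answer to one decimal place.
57.0%

For Y = 21X:
If X → X(1 + 0.57)
Then Y → Y · (1 + 0.57)^1
     = Y · 1.5700

Percentage change = ((1 + 0.57)^1 − 1) × 100% = 57.0%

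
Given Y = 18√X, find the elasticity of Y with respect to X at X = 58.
Elasticity = 1/2

Elasticity = (dY/dX) · (X/Y)

dY/dX = 9/√X
At X = 58: dY/dX = 9·√58/58, Y = 18·√58

Elasticity = (9·√58/58) · (58 / (18·√58)) = 1/2

Interpretation: for a small percentage change in X, the percentage change in Y is approximately 0.50 times as large.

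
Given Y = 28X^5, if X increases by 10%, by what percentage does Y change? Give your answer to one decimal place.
61.1%

For Y = 28X^5:
If X → X(1 + 0.1)
Then Y → Y · (1 + 0.1)^5
     ≈ Y · 1.6105

Percentage change = ((1 + 0.1)^5 − 1) × 100% ≈ 61.1%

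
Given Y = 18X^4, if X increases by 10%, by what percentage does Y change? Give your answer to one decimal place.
46.4%

For Y = 18X^4:
If X → X(1 + 0.1)
Then Y → Y · (1 + 0.1)^4
     = Y · 1.4641

Percentage change = ((1 + 0.1)^4 − 1) × 100% ≈ 46.4%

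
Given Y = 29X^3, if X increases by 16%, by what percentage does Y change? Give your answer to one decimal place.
56.1%

For Y = 29X^3:
If X → X(1 + 0.16)
Then Y → Y · (1 + 0.16)^3
     ≈ Y · 1.5609

Percentage change = ((1 + 0.16)^3 − 1) × 100% ≈ 56.1%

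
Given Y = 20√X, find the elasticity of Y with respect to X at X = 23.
Elasticity = 1/2

Elasticity = (dY/dX) · (X/Y)

dY/dX = 10/√X
At X = 23: dY/dX = 10·√23/23, Y = 20·√23

Elasticity = (10·√23/23) · (23 / (20·√23)) = 1/2

Interpretation: for a small percentage change in X, the percentage change in Y is approximately 0.50 times as large.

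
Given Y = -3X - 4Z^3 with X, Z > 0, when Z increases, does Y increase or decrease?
Y decreases

Taking the partial derivative:
∂Y/∂Z = -12Z^2

∂Y/∂Z = -12Z^2 < 0 (assuming positive values)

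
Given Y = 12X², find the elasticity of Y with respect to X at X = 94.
Elasticity = 2

Elasticity = (dY/dX) · (X/Y)

dY/dX = 24·X
At X = 94: dY/dX = 2256, Y = 106032

Elasticity = 2256 · (94 / 106032) = 2

Interpretation: for a small percentage change in X, the percentage change in Y is approximately 2.00 times as large.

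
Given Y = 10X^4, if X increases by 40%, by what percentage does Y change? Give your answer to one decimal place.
284.2%

For Y = 10X^4:
If X → X(1 + 0.4)
Then Y → Y · (1 + 0.4)^4
     = Y · 3.8416

Percentage change = ((1 + 0.4)^4 − 1) × 100% ≈ 284.2%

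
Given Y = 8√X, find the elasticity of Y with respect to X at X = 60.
Elasticity = 1/2

Elasticity = (dY/dX) · (X/Y)

dY/dX = 4/√X
At X = 60: dY/dX = 2·√15/15, Y = 16·√15

Elasticity = (2·√15/15) · (60 / (16·√15)) = 1/2

Interpretation: for a small percentage change in X, the percentage change in Y is approximately 0.50 times as large.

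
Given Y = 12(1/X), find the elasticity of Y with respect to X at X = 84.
Elasticity = -1

Elasticity = (dY/dX) · (X/Y)

dY/dX = -12/X²
At X = 84: dY/dX = -1/588, Y = 1/7

Elasticity = (-1/588) · (84 / (1/7)) = -1

Interpretation: for a small percentage change in X, the percentage change in Y is approximately -1.00 times as large.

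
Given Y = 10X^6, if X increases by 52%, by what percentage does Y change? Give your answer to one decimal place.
1133.3%

For Y = 10X^6:
If X → X(1 + 0.52)
Then Y → Y · (1 + 0.52)^6
     ≈ Y · 12.3328

Percentage change = ((1 + 0.52)^6 − 1) × 100% ≈ 1133.3%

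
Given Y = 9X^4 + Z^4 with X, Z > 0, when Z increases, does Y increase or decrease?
Y increases

Taking the partial derivative:
∂Y/∂Z = 4Z^3

∂Y/∂Z = 4Z^3 > 0 (assuming positive values)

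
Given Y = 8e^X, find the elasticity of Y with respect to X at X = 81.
Elasticity = 81

Elasticity = (dY/dX) · (X/Y)

dY/dX = 8·e^X
At X = 81: dY/dX = 8·e^81, Y = 8·e^81

Elasticity = (8·e^81) · (81 / (8·e^81)) = 81

Interpretation: for a small percentage change in X, the percentage change in Y is approximately 81.00 times as large.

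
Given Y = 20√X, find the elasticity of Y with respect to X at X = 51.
Elasticity = 1/2

Elasticity = (dY/dX) · (X/Y)

dY/dX = 10/√X
At X = 51: dY/dX = 10·√51/51, Y = 20·√51

Elasticity = (10·√51/51) · (51 / (20·√51)) = 1/2

Interpretation: for a small percentage change in X, the percentage change in Y is approximately 0.50 times as large.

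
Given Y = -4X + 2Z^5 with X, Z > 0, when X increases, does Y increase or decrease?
Y decreases

Taking the partial derivative:
∂Y/∂X = -4

∂Y/∂X = -4 < 0 (assuming positive values)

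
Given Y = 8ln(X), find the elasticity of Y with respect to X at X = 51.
Elasticity = 1/ln(51) ≈ 0.2543

Elasticity = (dY/dX) · (X/Y)

dY/dX = 8/X
At X = 51: dY/dX = 8/51, Y = 8·ln(51)

Elasticity = (8/51) · (51 / (8·ln(51))) = 1/ln(51) ≈ 0.2543

Interpretation: for a small percentage change in X, the percentage change in Y is approximately 0.25 times as large.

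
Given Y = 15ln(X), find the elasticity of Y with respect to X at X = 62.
Elasticity = 1/ln(62) ≈ 0.2423

Elasticity = (dY/dX) · (X/Y)

dY/dX = 15/X
At X = 62: dY/dX = 15/62, Y = 15·ln(62)

Elasticity = (15/62) · (62 / (15·ln(62))) = 1/ln(62) ≈ 0.2423

Interpretation: for a small percentage change in X, the percentage change in Y is approximately 0.24 times as large.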